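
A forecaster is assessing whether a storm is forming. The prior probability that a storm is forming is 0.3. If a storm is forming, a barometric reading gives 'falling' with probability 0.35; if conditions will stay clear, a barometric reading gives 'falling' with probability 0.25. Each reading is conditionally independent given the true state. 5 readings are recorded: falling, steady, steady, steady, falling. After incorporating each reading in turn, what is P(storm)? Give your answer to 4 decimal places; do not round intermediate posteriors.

0.3535

After 'falling': P(storm) = 0.35·0.3000 / (0.35·0.3000 + 0.25·0.7000) ≈ 0.3750
After 'steady': P(storm) = 0.65·0.3750 / (0.65·0.3750 + 0.75·0.6250) ≈ 0.3421
After 'steady': P(storm) = 0.65·0.3421 / (0.65·0.3421 + 0.75·0.6579) ≈ 0.3107
After 'steady': P(storm) = 0.65·0.3107 / (0.65·0.3107 + 0.75·0.6893) ≈ 0.2809
After 'falling': P(storm) = 0.35·0.2809 / (0.35·0.2809 + 0.25·0.7191) ≈ 0.3535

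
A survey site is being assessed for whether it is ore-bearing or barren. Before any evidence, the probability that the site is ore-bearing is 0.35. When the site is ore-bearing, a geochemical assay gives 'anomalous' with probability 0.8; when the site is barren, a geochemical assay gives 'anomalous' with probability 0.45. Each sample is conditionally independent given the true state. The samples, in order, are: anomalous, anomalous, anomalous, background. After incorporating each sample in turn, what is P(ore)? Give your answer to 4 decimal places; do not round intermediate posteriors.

0.5238

After 'anomalous': P(ore) = 0.8·0.3500 / (0.8·0.3500 + 0.45·0.6500) ≈ 0.4891
After 'anomalous': P(ore) = 0.8·0.4891 / (0.8·0.4891 + 0.45·0.5109) ≈ 0.6299
After 'anomalous': P(ore) = 0.8·0.6299 / (0.8·0.6299 + 0.45·0.3701) ≈ 0.7516
After 'background': P(ore) = 0.2·0.7516 / (0.2·0.7516 + 0.55·0.2484) ≈ 0.5238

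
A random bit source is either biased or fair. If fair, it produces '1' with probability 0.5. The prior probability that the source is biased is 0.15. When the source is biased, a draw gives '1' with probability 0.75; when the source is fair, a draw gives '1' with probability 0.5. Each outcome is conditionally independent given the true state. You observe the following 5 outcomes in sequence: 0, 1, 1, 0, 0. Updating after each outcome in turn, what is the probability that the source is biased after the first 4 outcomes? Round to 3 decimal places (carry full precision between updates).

0.090

After '0': P(biased) = 0.25·0.1500 / (0.25·0.1500 + 0.5·0.8500) ≈ 0.0811
After '1': P(biased) = 0.75·0.0811 / (0.75·0.0811 + 0.5·0.9189) ≈ 0.1169
After '1': P(biased) = 0.75·0.1169 / (0.75·0.1169 + 0.5·0.8831) ≈ 0.1656
After '0': P(biased) = 0.25·0.1656 / (0.25·0.1656 + 0.5·0.8344) ≈ 0.0903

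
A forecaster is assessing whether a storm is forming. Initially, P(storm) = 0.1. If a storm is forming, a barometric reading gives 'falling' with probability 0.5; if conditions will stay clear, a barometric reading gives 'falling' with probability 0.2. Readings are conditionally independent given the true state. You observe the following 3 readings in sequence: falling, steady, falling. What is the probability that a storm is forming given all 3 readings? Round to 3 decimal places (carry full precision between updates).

After 'falling': P(storm) = 0.5·0.1000 / (0.5·0.1000 + 0.2·0.9000) ≈ 0.2174
After 'steady': P(storm) = 0.5·0.2174 / (0.5·0.2174 + 0.8·0.7826) ≈ 0.1479
After 'falling': P(storm) = 0.5·0.1479 / (0.5·0.1479 + 0.2·0.8521) ≈ 0.3027

0.303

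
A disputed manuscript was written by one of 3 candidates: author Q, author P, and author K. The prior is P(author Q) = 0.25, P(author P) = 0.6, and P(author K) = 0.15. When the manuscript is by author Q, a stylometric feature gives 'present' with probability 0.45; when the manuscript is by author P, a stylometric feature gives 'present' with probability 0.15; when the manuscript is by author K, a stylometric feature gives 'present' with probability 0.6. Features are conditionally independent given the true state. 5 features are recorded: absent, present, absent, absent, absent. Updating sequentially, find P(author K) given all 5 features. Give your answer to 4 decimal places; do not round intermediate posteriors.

After 'absent': normaliser = 0.55·0.2500 + 0.85·0.6000 + 0.4·0.1500; P(author Q) ≈ 0.1943, P(author P) ≈ 0.7208, P(author K) ≈ 0.0848
After 'present': normaliser = 0.45·0.1943 + 0.15·0.7208 + 0.6·0.0848; P(author Q) ≈ 0.3548, P(author P) ≈ 0.4387, P(author K) ≈ 0.2065
After 'absent': normaliser = 0.55·0.3548 + 0.85·0.4387 + 0.4·0.2065; P(author Q) ≈ 0.3000, P(author P) ≈ 0.5731, P(author K) ≈ 0.1269
After 'absent': normaliser = 0.55·0.3000 + 0.85·0.5731 + 0.4·0.1269; P(author Q) ≈ 0.2347, P(author P) ≈ 0.6931, P(author K) ≈ 0.0722
After 'absent': normaliser = 0.55·0.2347 + 0.85·0.6931 + 0.4·0.0722; P(author Q) ≈ 0.1728, P(author P) ≈ 0.7885, P(author K) ≈ 0.0387

0.0387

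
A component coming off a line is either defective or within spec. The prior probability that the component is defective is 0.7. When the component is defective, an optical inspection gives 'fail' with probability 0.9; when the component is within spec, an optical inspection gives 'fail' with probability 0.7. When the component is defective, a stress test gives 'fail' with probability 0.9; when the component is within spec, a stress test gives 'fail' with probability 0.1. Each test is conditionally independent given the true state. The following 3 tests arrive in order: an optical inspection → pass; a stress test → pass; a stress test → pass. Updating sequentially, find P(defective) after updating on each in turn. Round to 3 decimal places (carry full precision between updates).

0.010

Apply Bayes' rule sequentially, carrying P(defective) forward.
After an optical inspection='pass': P(defective) = 0.1·0.7000 / (0.1·0.7000 + 0.3·0.3000) ≈ 0.4375
After a stress test='pass': P(defective) = 0.1·0.4375 / (0.1·0.4375 + 0.9·0.5625) ≈ 0.0795
After a stress test='pass': P(defective) = 0.1·0.0795 / (0.1·0.0795 + 0.9·0.9205) ≈ 0.0095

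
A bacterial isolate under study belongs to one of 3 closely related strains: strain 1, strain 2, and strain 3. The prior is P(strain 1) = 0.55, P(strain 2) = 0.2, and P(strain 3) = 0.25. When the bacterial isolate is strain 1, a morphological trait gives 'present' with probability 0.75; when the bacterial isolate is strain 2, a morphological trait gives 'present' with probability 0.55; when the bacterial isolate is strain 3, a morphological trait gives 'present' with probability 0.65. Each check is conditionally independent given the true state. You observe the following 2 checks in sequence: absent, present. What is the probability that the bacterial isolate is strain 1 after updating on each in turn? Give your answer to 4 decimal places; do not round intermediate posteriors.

0.4922

Each posterior becomes the prior for the next update.
After 'absent': normaliser = 0.25·0.5500 + 0.45·0.2000 + 0.35·0.2500; P(strain 1) ≈ 0.4365, P(strain 2) ≈ 0.2857, P(strain 3) ≈ 0.2778
After 'present': normaliser = 0.75·0.4365 + 0.55·0.2857 + 0.65·0.2778; P(strain 1) ≈ 0.4922, P(strain 2) ≈ 0.2363, P(strain 3) ≈ 0.2715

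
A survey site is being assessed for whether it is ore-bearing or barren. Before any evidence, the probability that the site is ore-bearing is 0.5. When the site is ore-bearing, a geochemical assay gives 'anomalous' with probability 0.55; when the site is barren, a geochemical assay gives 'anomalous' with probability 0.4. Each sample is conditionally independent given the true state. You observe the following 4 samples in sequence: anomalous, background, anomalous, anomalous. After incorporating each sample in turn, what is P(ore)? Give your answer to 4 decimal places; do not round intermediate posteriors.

0.6610

After 'anomalous': P(ore) = 0.55·0.5000 / (0.55·0.5000 + 0.4·0.5000) ≈ 0.5789
After 'background': P(ore) = 0.45·0.5789 / (0.45·0.5789 + 0.6·0.4211) ≈ 0.5077
After 'anomalous': P(ore) = 0.55·0.5077 / (0.55·0.5077 + 0.4·0.4923) ≈ 0.5864
After 'anomalous': P(ore) = 0.55·0.5864 / (0.55·0.5864 + 0.4·0.4136) ≈ 0.6610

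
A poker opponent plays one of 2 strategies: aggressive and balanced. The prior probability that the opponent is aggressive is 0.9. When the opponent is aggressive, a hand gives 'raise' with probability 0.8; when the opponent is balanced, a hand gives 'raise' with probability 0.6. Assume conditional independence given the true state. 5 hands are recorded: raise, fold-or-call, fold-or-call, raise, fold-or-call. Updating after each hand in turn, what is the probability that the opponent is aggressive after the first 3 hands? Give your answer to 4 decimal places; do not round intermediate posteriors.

After 'raise': P(aggressive) = 0.8·0.9000 / (0.8·0.9000 + 0.6·0.1000) ≈ 0.9231
After 'fold-or-call': P(aggressive) = 0.2·0.9231 / (0.2·0.9231 + 0.4·0.0769) ≈ 0.8571
After 'fold-or-call': P(aggressive) = 0.2·0.8571 / (0.2·0.8571 + 0.4·0.1429) ≈ 0.7500

0.7500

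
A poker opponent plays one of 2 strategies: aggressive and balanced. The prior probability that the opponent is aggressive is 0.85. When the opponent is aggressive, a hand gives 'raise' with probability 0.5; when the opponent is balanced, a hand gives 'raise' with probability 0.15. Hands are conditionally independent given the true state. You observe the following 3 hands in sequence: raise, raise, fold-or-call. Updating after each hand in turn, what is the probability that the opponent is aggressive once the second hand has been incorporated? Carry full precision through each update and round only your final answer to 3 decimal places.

0.984

Each posterior becomes the prior for the next update.
After 'raise': P(aggressive) = 0.5·0.8500 / (0.5·0.8500 + 0.15·0.1500) ≈ 0.9497
After 'raise': P(aggressive) = 0.5·0.9497 / (0.5·0.9497 + 0.15·0.0503) ≈ 0.9844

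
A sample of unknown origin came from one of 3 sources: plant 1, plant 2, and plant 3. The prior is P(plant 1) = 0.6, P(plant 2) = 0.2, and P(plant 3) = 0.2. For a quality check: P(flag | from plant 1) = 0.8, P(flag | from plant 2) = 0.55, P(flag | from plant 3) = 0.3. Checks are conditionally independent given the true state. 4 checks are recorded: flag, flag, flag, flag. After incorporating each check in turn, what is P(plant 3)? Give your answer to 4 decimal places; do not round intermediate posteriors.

0.0061

After 'flag': normaliser = 0.8·0.6000 + 0.55·0.2000 + 0.3·0.2000; P(plant 1) ≈ 0.7385, P(plant 2) ≈ 0.1692, P(plant 3) ≈ 0.0923
After 'flag': normaliser = 0.8·0.7385 + 0.55·0.1692 + 0.3·0.0923; P(plant 1) ≈ 0.8303, P(plant 2) ≈ 0.1308, P(plant 3) ≈ 0.0389
After 'flag': normaliser = 0.8·0.8303 + 0.55·0.1308 + 0.3·0.0389; P(plant 1) ≈ 0.8882, P(plant 2) ≈ 0.0962, P(plant 3) ≈ 0.0156
After 'flag': normaliser = 0.8·0.8882 + 0.55·0.0962 + 0.3·0.0156; P(plant 1) ≈ 0.9250, P(plant 2) ≈ 0.0689, P(plant 3) ≈ 0.0061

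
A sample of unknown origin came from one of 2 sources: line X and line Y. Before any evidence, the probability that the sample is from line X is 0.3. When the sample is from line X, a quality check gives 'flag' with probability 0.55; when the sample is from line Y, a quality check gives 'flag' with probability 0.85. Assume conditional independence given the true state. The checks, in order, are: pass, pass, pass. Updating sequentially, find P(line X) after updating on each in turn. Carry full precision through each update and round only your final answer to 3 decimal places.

After 'pass': P(line X) = 0.45·0.3000 / (0.45·0.3000 + 0.15·0.7000) ≈ 0.5625
After 'pass': P(line X) = 0.45·0.5625 / (0.45·0.5625 + 0.15·0.4375) ≈ 0.7941
After 'pass': P(line X) = 0.45·0.7941 / (0.45·0.7941 + 0.15·0.2059) ≈ 0.9205

0.920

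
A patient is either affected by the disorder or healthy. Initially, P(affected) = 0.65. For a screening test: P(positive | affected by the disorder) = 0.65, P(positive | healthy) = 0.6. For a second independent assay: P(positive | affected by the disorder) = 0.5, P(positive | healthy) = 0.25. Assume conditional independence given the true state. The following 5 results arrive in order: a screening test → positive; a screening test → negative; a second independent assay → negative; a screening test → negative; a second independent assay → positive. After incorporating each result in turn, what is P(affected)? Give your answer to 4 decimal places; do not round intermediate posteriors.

0.6725

After a screening test='positive': P(affected) = 0.65·0.6500 / (0.65·0.6500 + 0.6·0.3500) ≈ 0.6680
After a screening test='negative': P(affected) = 0.35·0.6680 / (0.35·0.6680 + 0.4·0.3320) ≈ 0.6377
After a second independent assay='negative': P(affected) = 0.5·0.6377 / (0.5·0.6377 + 0.75·0.3623) ≈ 0.5399
After a screening test='negative': P(affected) = 0.35·0.5399 / (0.35·0.5399 + 0.4·0.4601) ≈ 0.5066
After a second independent assay='positive': P(affected) = 0.5·0.5066 / (0.5·0.5066 + 0.25·0.4934) ≈ 0.6725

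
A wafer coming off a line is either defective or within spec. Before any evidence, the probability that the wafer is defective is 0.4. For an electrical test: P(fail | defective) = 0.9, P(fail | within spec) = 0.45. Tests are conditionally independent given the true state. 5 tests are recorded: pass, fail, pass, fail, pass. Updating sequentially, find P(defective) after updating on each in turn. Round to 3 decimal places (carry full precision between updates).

After 'pass': P(defective) = 0.1·0.4000 / (0.1·0.4000 + 0.55·0.6000) ≈ 0.1081
After 'fail': P(defective) = 0.9·0.1081 / (0.9·0.1081 + 0.45·0.8919) ≈ 0.1951
After 'pass': P(defective) = 0.1·0.1951 / (0.1·0.1951 + 0.55·0.8049) ≈ 0.0422
After 'fail': P(defective) = 0.9·0.0422 / (0.9·0.0422 + 0.45·0.9578) ≈ 0.0810
After 'pass': P(defective) = 0.1·0.0810 / (0.1·0.0810 + 0.55·0.9190) ≈ 0.0158

0.016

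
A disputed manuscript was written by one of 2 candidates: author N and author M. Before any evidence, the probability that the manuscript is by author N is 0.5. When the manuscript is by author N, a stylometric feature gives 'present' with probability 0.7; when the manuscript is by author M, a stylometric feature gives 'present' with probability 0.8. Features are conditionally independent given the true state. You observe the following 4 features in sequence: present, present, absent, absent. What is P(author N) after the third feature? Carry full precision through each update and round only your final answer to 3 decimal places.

0.535

After 'present': P(author N) = 0.7·0.5000 / (0.7·0.5000 + 0.8·0.5000) ≈ 0.4667
After 'present': P(author N) = 0.7·0.4667 / (0.7·0.4667 + 0.8·0.5333) ≈ 0.4336
After 'absent': P(author N) = 0.3·0.4336 / (0.3·0.4336 + 0.2·0.5664) ≈ 0.5345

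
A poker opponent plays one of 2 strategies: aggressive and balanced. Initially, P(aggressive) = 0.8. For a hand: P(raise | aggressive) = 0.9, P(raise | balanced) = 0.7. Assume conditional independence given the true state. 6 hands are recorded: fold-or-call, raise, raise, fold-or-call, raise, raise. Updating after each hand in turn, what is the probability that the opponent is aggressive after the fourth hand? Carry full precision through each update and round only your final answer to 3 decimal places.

0.424

Each posterior becomes the prior for the next update.
After 'fold-or-call': P(aggressive) = 0.1·0.8000 / (0.1·0.8000 + 0.3·0.2000) ≈ 0.5714
After 'raise': P(aggressive) = 0.9·0.5714 / (0.9·0.5714 + 0.7·0.4286) ≈ 0.6316
After 'raise': P(aggressive) = 0.9·0.6316 / (0.9·0.6316 + 0.7·0.3684) ≈ 0.6879
After 'fold-or-call': P(aggressive) = 0.1·0.6879 / (0.1·0.6879 + 0.3·0.3121) ≈ 0.4235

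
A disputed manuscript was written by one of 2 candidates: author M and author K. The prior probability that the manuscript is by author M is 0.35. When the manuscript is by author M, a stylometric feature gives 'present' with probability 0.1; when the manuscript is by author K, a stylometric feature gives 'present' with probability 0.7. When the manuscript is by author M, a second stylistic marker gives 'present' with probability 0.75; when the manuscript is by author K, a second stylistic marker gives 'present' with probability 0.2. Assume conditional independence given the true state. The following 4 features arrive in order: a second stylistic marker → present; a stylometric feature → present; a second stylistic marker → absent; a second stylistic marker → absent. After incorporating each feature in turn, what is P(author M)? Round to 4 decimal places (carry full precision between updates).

After a second stylistic marker='present': P(author M) = 0.75·0.3500 / (0.75·0.3500 + 0.2·0.6500) ≈ 0.6688
After a stylometric feature='present': P(author M) = 0.1·0.6688 / (0.1·0.6688 + 0.7·0.3312) ≈ 0.2239
After a second stylistic marker='absent': P(author M) = 0.25·0.2239 / (0.25·0.2239 + 0.8·0.7761) ≈ 0.0827
After a second stylistic marker='absent': P(author M) = 0.25·0.0827 / (0.25·0.0827 + 0.8·0.9173) ≈ 0.0274

0.0274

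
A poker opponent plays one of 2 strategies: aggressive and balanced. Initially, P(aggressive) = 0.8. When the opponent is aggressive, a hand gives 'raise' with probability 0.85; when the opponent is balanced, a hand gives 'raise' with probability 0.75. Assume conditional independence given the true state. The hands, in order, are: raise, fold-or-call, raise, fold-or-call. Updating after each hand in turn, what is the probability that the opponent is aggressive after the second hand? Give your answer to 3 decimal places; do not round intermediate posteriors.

After 'raise': P(aggressive) = 0.85·0.8000 / (0.85·0.8000 + 0.75·0.2000) ≈ 0.8193
After 'fold-or-call': P(aggressive) = 0.15·0.8193 / (0.15·0.8193 + 0.25·0.1807) ≈ 0.7312

0.731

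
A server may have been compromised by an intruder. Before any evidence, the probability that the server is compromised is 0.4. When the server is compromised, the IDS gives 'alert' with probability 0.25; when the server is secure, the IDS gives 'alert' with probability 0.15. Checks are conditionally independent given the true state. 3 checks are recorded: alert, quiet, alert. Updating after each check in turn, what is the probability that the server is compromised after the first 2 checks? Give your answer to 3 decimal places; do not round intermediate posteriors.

After 'alert': P(compromised) = 0.25·0.4000 / (0.25·0.4000 + 0.15·0.6000) ≈ 0.5263
After 'quiet': P(compromised) = 0.75·0.5263 / (0.75·0.5263 + 0.85·0.4737) ≈ 0.4950

0.495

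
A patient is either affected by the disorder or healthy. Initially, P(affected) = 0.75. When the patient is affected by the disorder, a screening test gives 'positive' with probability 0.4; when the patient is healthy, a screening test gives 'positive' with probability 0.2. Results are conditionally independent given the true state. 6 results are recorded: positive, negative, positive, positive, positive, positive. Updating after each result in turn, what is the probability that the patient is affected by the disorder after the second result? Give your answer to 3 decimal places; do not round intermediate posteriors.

0.818

After 'positive': P(affected) = 0.4·0.7500 / (0.4·0.7500 + 0.2·0.2500) ≈ 0.8571
After 'negative': P(affected) = 0.6·0.8571 / (0.6·0.8571 + 0.8·0.1429) ≈ 0.8182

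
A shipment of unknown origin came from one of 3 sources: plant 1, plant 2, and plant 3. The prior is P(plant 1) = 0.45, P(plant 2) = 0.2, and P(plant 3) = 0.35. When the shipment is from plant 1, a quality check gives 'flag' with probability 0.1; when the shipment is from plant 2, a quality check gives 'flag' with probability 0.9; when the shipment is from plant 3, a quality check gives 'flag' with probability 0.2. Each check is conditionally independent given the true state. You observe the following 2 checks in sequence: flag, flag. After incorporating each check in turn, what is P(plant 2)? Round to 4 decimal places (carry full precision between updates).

After 'flag': normaliser = 0.1·0.4500 + 0.9·0.2000 + 0.2·0.3500; P(plant 1) ≈ 0.1525, P(plant 2) ≈ 0.6102, P(plant 3) ≈ 0.2373
After 'flag': normaliser = 0.1·0.1525 + 0.9·0.6102 + 0.2·0.2373; P(plant 1) ≈ 0.0249, P(plant 2) ≈ 0.8975, P(plant 3) ≈ 0.0776

0.8975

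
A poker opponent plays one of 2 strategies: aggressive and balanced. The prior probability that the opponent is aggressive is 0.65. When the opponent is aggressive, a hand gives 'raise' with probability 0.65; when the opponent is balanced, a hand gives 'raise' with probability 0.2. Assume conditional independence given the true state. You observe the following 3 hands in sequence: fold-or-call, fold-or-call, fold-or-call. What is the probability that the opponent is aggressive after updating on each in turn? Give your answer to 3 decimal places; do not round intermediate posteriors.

After 'fold-or-call': P(aggressive) = 0.35·0.6500 / (0.35·0.6500 + 0.8·0.3500) ≈ 0.4483
After 'fold-or-call': P(aggressive) = 0.35·0.4483 / (0.35·0.4483 + 0.8·0.5517) ≈ 0.2622
After 'fold-or-call': P(aggressive) = 0.35·0.2622 / (0.35·0.2622 + 0.8·0.7378) ≈ 0.1346

0.135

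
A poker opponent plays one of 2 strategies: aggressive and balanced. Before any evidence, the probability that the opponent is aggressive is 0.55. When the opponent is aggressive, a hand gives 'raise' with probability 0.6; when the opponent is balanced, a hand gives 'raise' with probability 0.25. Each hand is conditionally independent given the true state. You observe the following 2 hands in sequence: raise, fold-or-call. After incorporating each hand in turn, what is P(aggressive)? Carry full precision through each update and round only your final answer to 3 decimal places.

After 'raise': P(aggressive) = 0.6·0.5500 / (0.6·0.5500 + 0.25·0.4500) ≈ 0.7458
After 'fold-or-call': P(aggressive) = 0.4·0.7458 / (0.4·0.7458 + 0.75·0.2542) ≈ 0.6101

0.610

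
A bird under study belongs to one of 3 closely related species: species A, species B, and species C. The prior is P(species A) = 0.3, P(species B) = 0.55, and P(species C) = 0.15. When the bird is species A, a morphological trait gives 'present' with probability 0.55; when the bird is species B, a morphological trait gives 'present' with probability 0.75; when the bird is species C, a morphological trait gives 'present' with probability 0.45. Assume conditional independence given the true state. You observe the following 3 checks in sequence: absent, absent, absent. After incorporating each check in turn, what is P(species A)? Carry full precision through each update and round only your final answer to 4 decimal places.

0.4490

After 'absent': normaliser = 0.45·0.3000 + 0.25·0.5500 + 0.55·0.1500; P(species A) ≈ 0.3803, P(species B) ≈ 0.3873, P(species C) ≈ 0.2324
After 'absent': normaliser = 0.45·0.3803 + 0.25·0.3873 + 0.55·0.2324; P(species A) ≈ 0.4324, P(species B) ≈ 0.2447, P(species C) ≈ 0.3230
After 'absent': normaliser = 0.45·0.4324 + 0.25·0.2447 + 0.55·0.3230; P(species A) ≈ 0.4490, P(species B) ≈ 0.1411, P(species C) ≈ 0.4099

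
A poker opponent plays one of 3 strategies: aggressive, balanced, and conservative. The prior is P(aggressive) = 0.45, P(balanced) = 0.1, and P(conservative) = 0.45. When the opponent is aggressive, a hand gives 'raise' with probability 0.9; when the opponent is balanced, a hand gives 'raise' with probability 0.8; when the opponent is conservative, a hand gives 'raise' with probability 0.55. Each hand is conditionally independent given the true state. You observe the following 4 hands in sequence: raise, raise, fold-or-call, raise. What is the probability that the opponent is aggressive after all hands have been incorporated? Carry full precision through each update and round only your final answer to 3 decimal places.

0.428

After 'raise': normaliser = 0.9·0.4500 + 0.8·0.1000 + 0.55·0.4500; P(aggressive) ≈ 0.5529, P(balanced) ≈ 0.1092, P(conservative) ≈ 0.3379
After 'raise': normaliser = 0.9·0.5529 + 0.8·0.1092 + 0.55·0.3379; P(aggressive) ≈ 0.6456, P(balanced) ≈ 0.1133, P(conservative) ≈ 0.2411
After 'fold-or-call': normaliser = 0.1·0.6456 + 0.2·0.1133 + 0.45·0.2411; P(aggressive) ≈ 0.3298, P(balanced) ≈ 0.1158, P(conservative) ≈ 0.5543
After 'raise': normaliser = 0.9·0.3298 + 0.8·0.1158 + 0.55·0.5543; P(aggressive) ≈ 0.4275, P(balanced) ≈ 0.1334, P(conservative) ≈ 0.4391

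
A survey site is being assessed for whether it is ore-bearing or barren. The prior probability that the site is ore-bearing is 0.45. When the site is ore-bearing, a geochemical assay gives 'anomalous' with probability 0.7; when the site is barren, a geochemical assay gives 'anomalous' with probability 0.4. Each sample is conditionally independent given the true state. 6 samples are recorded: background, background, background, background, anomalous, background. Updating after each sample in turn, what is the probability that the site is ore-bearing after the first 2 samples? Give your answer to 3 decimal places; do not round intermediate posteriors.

Apply Bayes' rule sequentially, carrying P(ore) forward.
After 'background': P(ore) = 0.3·0.4500 / (0.3·0.4500 + 0.6·0.5500) ≈ 0.2903
After 'background': P(ore) = 0.3·0.2903 / (0.3·0.2903 + 0.6·0.7097) ≈ 0.1698

0.170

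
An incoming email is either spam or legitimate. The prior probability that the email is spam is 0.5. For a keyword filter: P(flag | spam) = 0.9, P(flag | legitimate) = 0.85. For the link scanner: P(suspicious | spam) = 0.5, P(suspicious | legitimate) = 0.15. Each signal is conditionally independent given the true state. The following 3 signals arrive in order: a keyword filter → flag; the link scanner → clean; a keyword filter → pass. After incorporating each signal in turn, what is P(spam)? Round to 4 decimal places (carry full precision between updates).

0.2934

Each posterior becomes the prior for the next update.
After a keyword filter='flag': P(spam) = 0.9·0.5000 / (0.9·0.5000 + 0.85·0.5000) ≈ 0.5143
After the link scanner='clean': P(spam) = 0.5·0.5143 / (0.5·0.5143 + 0.85·0.4857) ≈ 0.3838
After a keyword filter='pass': P(spam) = 0.1·0.3838 / (0.1·0.3838 + 0.15·0.6162) ≈ 0.2934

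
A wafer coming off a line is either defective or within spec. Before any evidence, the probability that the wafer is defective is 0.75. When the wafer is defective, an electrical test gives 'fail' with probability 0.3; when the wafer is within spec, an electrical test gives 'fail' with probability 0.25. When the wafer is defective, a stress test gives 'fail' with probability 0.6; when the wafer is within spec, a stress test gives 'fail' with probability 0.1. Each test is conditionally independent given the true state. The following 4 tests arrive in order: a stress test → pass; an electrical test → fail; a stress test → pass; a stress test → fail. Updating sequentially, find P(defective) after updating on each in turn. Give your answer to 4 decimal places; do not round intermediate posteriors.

0.8101

Each posterior becomes the prior for the next update.
After a stress test='pass': P(defective) = 0.4·0.7500 / (0.4·0.7500 + 0.9·0.2500) ≈ 0.5714
After an electrical test='fail': P(defective) = 0.3·0.5714 / (0.3·0.5714 + 0.25·0.4286) ≈ 0.6154
After a stress test='pass': P(defective) = 0.4·0.6154 / (0.4·0.6154 + 0.9·0.3846) ≈ 0.4156
After a stress test='fail': P(defective) = 0.6·0.4156 / (0.6·0.4156 + 0.1·0.5844) ≈ 0.8101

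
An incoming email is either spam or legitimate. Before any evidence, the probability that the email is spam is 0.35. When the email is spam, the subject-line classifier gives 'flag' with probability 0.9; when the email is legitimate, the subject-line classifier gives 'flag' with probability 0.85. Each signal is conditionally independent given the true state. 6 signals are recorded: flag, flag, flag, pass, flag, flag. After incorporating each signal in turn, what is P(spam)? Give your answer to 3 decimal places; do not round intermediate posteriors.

0.323

Apply Bayes' rule sequentially, carrying P(spam) forward.
After 'flag': P(spam) = 0.9·0.3500 / (0.9·0.3500 + 0.85·0.6500) ≈ 0.3631
After 'flag': P(spam) = 0.9·0.3631 / (0.9·0.3631 + 0.85·0.6369) ≈ 0.3764
After 'flag': P(spam) = 0.9·0.3764 / (0.9·0.3764 + 0.85·0.6236) ≈ 0.3899
After 'pass': P(spam) = 0.1·0.3899 / (0.1·0.3899 + 0.15·0.6101) ≈ 0.2988
After 'flag': P(spam) = 0.9·0.2988 / (0.9·0.2988 + 0.85·0.7012) ≈ 0.3109
After 'flag': P(spam) = 0.9·0.3109 / (0.9·0.3109 + 0.85·0.6891) ≈ 0.3233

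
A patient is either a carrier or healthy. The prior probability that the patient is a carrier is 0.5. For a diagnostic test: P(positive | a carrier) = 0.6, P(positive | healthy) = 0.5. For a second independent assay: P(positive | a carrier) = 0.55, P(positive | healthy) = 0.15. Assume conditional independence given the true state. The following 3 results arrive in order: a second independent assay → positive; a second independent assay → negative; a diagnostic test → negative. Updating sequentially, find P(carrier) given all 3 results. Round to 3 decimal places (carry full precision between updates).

0.608

Each posterior becomes the prior for the next update.
After a second independent assay='positive': P(carrier) = 0.55·0.5000 / (0.55·0.5000 + 0.15·0.5000) ≈ 0.7857
After a second independent assay='negative': P(carrier) = 0.45·0.7857 / (0.45·0.7857 + 0.85·0.2143) ≈ 0.6600
After a diagnostic test='negative': P(carrier) = 0.4·0.6600 / (0.4·0.6600 + 0.5·0.3400) ≈ 0.6083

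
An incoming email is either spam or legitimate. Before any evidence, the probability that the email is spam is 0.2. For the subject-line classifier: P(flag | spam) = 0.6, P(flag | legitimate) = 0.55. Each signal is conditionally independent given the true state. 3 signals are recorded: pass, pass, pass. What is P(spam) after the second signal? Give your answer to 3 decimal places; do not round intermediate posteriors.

0.165

After 'pass': P(spam) = 0.4·0.2000 / (0.4·0.2000 + 0.45·0.8000) ≈ 0.1818
After 'pass': P(spam) = 0.4·0.1818 / (0.4·0.1818 + 0.45·0.8182) ≈ 0.1649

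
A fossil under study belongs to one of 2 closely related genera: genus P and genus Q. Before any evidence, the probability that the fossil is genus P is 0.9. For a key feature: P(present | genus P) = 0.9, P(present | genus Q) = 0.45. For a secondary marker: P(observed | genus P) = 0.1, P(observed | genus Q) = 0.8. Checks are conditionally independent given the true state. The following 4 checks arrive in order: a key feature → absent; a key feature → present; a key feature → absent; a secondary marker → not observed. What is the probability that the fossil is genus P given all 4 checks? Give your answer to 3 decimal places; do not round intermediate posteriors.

After a key feature='absent': P(genus P) = 0.1·0.9000 / (0.1·0.9000 + 0.55·0.1000) ≈ 0.6207
After a key feature='present': P(genus P) = 0.9·0.6207 / (0.9·0.6207 + 0.45·0.3793) ≈ 0.7660
After a key feature='absent': P(genus P) = 0.1·0.7660 / (0.1·0.7660 + 0.55·0.2340) ≈ 0.3731
After a secondary marker='not observed': P(genus P) = 0.9·0.3731 / (0.9·0.3731 + 0.2·0.6269) ≈ 0.7281

0.728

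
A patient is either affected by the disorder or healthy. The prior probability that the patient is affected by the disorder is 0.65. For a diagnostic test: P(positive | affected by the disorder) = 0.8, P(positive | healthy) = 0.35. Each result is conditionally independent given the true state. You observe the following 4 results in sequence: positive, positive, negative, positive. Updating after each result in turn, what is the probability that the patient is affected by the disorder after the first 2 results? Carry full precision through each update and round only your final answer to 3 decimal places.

0.907

After 'positive': P(affected) = 0.8·0.6500 / (0.8·0.6500 + 0.35·0.3500) ≈ 0.8093
After 'positive': P(affected) = 0.8·0.8093 / (0.8·0.8093 + 0.35·0.1907) ≈ 0.9066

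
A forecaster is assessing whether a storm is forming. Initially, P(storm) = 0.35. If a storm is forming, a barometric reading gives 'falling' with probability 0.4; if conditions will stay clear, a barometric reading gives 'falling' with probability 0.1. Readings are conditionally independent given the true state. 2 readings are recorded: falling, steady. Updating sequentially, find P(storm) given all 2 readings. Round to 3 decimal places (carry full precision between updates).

After 'falling': P(storm) = 0.4·0.3500 / (0.4·0.3500 + 0.1·0.6500) ≈ 0.6829
After 'steady': P(storm) = 0.6·0.6829 / (0.6·0.6829 + 0.9·0.3171) ≈ 0.5895

0.589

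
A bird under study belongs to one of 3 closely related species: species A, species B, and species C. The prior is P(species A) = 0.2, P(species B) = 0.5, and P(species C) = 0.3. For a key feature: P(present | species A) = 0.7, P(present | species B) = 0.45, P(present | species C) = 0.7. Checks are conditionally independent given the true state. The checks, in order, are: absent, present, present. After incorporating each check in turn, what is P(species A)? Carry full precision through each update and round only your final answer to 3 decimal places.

Apply Bayes' rule sequentially, carrying P(species A) forward.
After 'absent': normaliser = 0.3·0.2000 + 0.55·0.5000 + 0.3·0.3000; P(species A) ≈ 0.1412, P(species B) ≈ 0.6471, P(species C) ≈ 0.2118
After 'present': normaliser = 0.7·0.1412 + 0.45·0.6471 + 0.7·0.2118; P(species A) ≈ 0.1836, P(species B) ≈ 0.5410, P(species C) ≈ 0.2754
After 'present': normaliser = 0.7·0.1836 + 0.45·0.5410 + 0.7·0.2754; P(species A) ≈ 0.2276, P(species B) ≈ 0.4311, P(species C) ≈ 0.3414

0.228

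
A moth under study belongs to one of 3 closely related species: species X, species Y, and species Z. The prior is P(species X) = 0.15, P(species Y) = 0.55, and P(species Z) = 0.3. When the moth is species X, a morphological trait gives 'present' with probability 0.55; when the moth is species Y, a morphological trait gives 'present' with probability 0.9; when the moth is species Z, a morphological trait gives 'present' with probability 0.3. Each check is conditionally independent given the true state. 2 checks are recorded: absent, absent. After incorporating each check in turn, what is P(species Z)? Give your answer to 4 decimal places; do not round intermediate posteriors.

0.8038

After 'absent': normaliser = 0.45·0.1500 + 0.1·0.5500 + 0.7·0.3000; P(species X) ≈ 0.2030, P(species Y) ≈ 0.1654, P(species Z) ≈ 0.6316
After 'absent': normaliser = 0.45·0.2030 + 0.1·0.1654 + 0.7·0.6316; P(species X) ≈ 0.1661, P(species Y) ≈ 0.0301, P(species Z) ≈ 0.8038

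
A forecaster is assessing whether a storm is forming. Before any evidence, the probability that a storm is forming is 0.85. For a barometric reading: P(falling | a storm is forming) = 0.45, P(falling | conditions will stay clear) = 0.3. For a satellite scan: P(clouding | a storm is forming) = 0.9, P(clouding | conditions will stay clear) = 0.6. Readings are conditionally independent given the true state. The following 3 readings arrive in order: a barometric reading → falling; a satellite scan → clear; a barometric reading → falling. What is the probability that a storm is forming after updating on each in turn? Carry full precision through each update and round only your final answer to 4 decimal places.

After a barometric reading='falling': P(storm) = 0.45·0.8500 / (0.45·0.8500 + 0.3·0.1500) ≈ 0.8947
After a satellite scan='clear': P(storm) = 0.1·0.8947 / (0.1·0.8947 + 0.4·0.1053) ≈ 0.6800
After a barometric reading='falling': P(storm) = 0.45·0.6800 / (0.45·0.6800 + 0.3·0.3200) ≈ 0.7612

0.7612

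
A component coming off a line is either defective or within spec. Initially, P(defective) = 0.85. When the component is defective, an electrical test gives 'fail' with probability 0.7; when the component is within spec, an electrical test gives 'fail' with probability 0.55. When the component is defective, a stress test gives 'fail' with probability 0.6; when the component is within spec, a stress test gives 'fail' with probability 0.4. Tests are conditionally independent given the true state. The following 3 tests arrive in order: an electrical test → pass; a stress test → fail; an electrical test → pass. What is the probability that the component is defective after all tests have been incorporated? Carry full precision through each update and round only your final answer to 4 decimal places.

0.7907

Each posterior becomes the prior for the next update.
After an electrical test='pass': P(defective) = 0.3·0.8500 / (0.3·0.8500 + 0.45·0.1500) ≈ 0.7907
After a stress test='fail': P(defective) = 0.6·0.7907 / (0.6·0.7907 + 0.4·0.2093) ≈ 0.8500
After an electrical test='pass': P(defective) = 0.3·0.8500 / (0.3·0.8500 + 0.45·0.1500) ≈ 0.7907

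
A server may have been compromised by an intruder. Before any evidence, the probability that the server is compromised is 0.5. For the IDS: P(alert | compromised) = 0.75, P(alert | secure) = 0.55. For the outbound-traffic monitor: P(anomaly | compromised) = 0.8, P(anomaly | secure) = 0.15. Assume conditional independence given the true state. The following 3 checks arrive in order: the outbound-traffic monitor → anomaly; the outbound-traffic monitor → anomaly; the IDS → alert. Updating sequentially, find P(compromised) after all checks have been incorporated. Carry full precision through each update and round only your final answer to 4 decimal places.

0.9749

After the outbound-traffic monitor='anomaly': P(compromised) = 0.8·0.5000 / (0.8·0.5000 + 0.15·0.5000) ≈ 0.8421
After the outbound-traffic monitor='anomaly': P(compromised) = 0.8·0.8421 / (0.8·0.8421 + 0.15·0.1579) ≈ 0.9660
After the IDS='alert': P(compromised) = 0.75·0.9660 / (0.75·0.9660 + 0.55·0.0340) ≈ 0.9749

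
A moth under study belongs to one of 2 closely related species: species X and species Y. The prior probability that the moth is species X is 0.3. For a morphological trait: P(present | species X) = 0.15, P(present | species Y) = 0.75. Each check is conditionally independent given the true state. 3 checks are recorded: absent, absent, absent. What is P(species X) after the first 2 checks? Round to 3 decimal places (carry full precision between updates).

After 'absent': P(species X) = 0.85·0.3000 / (0.85·0.3000 + 0.25·0.7000) ≈ 0.5930
After 'absent': P(species X) = 0.85·0.5930 / (0.85·0.5930 + 0.25·0.4070) ≈ 0.8321

0.832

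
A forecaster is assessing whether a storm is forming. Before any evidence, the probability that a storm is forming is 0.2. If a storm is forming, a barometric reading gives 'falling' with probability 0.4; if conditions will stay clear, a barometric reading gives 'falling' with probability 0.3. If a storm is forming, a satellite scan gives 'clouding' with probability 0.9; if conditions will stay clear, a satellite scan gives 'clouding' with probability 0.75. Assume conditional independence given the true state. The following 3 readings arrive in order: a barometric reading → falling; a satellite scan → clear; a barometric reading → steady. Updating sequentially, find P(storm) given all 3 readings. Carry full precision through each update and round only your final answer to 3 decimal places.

0.103

After a barometric reading='falling': P(storm) = 0.4·0.2000 / (0.4·0.2000 + 0.3·0.8000) ≈ 0.2500
After a satellite scan='clear': P(storm) = 0.1·0.2500 / (0.1·0.2500 + 0.25·0.7500) ≈ 0.1176
After a barometric reading='steady': P(storm) = 0.6·0.1176 / (0.6·0.1176 + 0.7·0.8824) ≈ 0.1026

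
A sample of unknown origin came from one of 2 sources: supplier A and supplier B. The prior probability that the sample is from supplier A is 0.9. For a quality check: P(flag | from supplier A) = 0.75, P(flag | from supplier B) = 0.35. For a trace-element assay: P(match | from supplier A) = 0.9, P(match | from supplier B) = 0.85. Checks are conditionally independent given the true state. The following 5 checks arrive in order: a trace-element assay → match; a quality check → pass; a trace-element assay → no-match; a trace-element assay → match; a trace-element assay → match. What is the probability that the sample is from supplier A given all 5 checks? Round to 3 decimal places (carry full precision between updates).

0.733

After a trace-element assay='match': P(supplier A) = 0.9·0.9000 / (0.9·0.9000 + 0.85·0.1000) ≈ 0.9050
After a quality check='pass': P(supplier A) = 0.25·0.9050 / (0.25·0.9050 + 0.65·0.0950) ≈ 0.7856
After a trace-element assay='no-match': P(supplier A) = 0.1·0.7856 / (0.1·0.7856 + 0.15·0.2144) ≈ 0.7096
After a trace-element assay='match': P(supplier A) = 0.9·0.7096 / (0.9·0.7096 + 0.85·0.2904) ≈ 0.7212
After a trace-element assay='match': P(supplier A) = 0.9·0.7212 / (0.9·0.7212 + 0.85·0.2788) ≈ 0.7326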